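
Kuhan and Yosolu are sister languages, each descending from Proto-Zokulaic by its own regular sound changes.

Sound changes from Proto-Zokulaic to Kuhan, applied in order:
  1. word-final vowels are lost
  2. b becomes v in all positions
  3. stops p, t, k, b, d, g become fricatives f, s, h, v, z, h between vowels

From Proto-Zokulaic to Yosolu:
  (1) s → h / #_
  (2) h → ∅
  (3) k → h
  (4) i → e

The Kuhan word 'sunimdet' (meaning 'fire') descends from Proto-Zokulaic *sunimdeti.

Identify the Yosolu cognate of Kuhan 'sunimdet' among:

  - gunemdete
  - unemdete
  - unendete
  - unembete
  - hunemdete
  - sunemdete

Yosolu: start from *sunimdeti.
  rule 1 (debuccalisation): sunimdeti → hunimdeti
  rule 2 (h-loss): hunimdeti → unimdeti
  rule 3: no change — unimdeti
  rule 4 (vowel merger): unimdeti → unemdete
  ⇒ Yosolu unemdete
The other candidates each miss or misapply at least one Yosolu change.

unemdete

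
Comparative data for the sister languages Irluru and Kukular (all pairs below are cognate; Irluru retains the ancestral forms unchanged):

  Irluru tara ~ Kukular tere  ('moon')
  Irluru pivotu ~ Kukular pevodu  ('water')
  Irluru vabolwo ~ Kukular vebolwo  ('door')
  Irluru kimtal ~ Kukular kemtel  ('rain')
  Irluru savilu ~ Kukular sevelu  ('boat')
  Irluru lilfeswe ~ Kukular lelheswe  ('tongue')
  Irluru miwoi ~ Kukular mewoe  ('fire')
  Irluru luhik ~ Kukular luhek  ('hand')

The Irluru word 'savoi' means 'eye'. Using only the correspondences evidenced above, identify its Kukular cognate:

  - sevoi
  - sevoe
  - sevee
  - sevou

sevoe

savilu ~ sevelu — Irluru a corresponds to Kukular e after a consonant, before a labial obstruent.
miwoi ~ mewoe — Irluru i corresponds to Kukular e word-finally.
Applying these to Irluru 'savoi':
  savoi → sevoi   (a→e after a consonant, before a labial obstruent)
  sevoi → sevoe   (i→e word-finally)
So the Kukular cognate is 'sevoe'.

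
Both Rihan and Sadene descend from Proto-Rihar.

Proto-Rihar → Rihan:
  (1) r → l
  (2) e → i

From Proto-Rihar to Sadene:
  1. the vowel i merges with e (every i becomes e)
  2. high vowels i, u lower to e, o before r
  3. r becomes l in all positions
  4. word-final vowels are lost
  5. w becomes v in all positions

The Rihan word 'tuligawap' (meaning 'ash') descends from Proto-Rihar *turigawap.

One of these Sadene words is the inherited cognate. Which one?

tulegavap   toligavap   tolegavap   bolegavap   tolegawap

tolegavap

Sadene: *turigawap
  turigawap → turegawap   [vowel merger]
  turegawap → toregawap   [pre-rhotic lowering]
  toregawap → tolegawap   [unconditioned shift]
  tolegawap (rule 4 does not apply)
  tolegawap → tolegavap   [unconditioned shift]
  giving Sadene tolegavap.
The other candidates each miss or misapply at least one Sadene change.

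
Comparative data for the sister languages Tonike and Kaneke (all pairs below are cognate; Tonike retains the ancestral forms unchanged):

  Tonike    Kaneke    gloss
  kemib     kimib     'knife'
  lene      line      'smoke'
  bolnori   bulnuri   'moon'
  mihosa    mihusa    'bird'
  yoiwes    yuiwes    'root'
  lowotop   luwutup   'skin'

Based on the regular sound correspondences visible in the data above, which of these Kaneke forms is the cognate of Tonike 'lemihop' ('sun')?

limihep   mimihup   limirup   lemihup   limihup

limihup

kemib ~ kimib — Tonike e corresponds to Kaneke i after a consonant, before a nasal.
lowotop ~ luwutup — Tonike o corresponds to Kaneke u after a consonant, before a labial obstruent.
Applying these to Tonike 'lemihop':
  lemihop → limihop   (e→i after a consonant, before a nasal)
  limihop → limihup   (o→u after a consonant, before a labial obstruent)
So the Kaneke cognate is 'limihup'.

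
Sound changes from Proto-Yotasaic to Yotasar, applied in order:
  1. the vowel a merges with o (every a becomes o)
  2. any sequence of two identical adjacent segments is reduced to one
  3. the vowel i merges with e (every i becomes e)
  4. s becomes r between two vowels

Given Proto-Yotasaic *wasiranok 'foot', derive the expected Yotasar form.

woreronok

Yotasar: *wasiranok
  wasiranok → wosironok   [vowel merger]
  wosironok (rule 2 does not apply)
  wosironok → woseronok   [vowel merger]
  woseronok → woreronok   [rhotacism]
  giving Yotasar woreronok.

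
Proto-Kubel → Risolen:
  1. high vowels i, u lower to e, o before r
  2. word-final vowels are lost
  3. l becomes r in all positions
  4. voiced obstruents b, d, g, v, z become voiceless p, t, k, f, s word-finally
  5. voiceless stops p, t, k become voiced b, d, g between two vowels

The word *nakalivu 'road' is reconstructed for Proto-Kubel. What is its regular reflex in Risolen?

Risolen: start from *nakalivu.
  rule 1: no change — nakalivu
  rule 2 (apocope): nakalivu → nakaliv
  rule 3 (unconditioned shift): nakaliv → nakariv
  rule 4 (final devoicing): nakariv → nakarif
  rule 5 (intervocalic voicing): nakarif → nagarif
  ⇒ Risolen nagarif

nagarif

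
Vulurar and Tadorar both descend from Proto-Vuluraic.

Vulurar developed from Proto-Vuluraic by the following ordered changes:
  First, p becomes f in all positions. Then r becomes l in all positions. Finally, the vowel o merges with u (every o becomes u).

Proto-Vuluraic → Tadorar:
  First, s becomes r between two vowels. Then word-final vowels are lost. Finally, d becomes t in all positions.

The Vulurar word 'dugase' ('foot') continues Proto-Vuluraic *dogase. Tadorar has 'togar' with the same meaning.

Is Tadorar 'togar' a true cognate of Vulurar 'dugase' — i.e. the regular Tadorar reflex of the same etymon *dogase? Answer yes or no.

yes

Derive the expected Tadorar reflex of *dogase:
Tadorar: *dogase
  dogase → dogare   [rhotacism]
  dogare → dogar   [apocope]
  dogar → togar   [unconditioned shift]
  giving Tadorar togar.
Tadorar 'togar' matches the regular reflex exactly, so the pair is cognate.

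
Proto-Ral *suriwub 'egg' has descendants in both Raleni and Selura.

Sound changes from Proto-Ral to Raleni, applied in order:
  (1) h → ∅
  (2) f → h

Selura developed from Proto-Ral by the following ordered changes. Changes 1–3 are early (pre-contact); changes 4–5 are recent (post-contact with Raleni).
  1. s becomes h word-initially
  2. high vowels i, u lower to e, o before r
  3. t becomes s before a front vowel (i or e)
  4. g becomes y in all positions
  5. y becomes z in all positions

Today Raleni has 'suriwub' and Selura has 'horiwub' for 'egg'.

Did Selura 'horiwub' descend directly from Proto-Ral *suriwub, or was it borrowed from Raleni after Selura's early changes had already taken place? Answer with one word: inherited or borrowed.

inherited

If inherited, *suriwub would pass through all of Selura's changes:
Selura: *suriwub
  suriwub → huriwub   [debuccalisation]
  huriwub → horiwub   [pre-rhotic lowering]
  horiwub (rule 3 does not apply)
  horiwub (rule 4 does not apply)
  horiwub (rule 5 does not apply)
  giving Selura horiwub.
If borrowed from Raleni 'suriwub' after the early changes, it would undergo only the recent ones:
  rule 4 (unconditioned shift): no change (suriwub)
  rule 5 (unconditioned shift): no change (suriwub)
  ⇒ as a loan: suriwub
Selura 'horiwub' matches the inherited outcome exactly, so it is an inherited cognate, not a loan.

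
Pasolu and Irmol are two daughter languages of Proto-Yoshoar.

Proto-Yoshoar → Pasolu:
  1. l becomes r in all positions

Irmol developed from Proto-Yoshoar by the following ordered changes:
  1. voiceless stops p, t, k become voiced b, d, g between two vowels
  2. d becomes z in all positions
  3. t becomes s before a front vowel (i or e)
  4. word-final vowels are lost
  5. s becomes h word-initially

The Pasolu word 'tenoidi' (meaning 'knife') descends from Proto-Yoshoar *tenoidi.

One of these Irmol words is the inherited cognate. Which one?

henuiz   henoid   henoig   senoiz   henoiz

Irmol: *tenoidi > tenoizi > senoizi > senoiz > henoiz  (by unconditioned shift, palatalisation, apocope, debuccalisation)

henoiz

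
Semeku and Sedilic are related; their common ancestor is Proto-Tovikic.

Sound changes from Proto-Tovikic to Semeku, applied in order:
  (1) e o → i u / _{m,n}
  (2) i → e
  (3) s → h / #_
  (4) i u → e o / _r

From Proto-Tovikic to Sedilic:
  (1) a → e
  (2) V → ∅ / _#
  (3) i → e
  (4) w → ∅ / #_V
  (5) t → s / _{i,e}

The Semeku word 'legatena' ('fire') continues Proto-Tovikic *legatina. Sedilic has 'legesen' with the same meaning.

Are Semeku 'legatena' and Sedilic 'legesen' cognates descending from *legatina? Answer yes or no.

yes

Derive the expected Sedilic reflex of *legatina:
Sedilic: start from *legatina.
  rule 1 (vowel merger): legatina → legetine
  rule 2 (apocope): legetine → legetin
  rule 3 (vowel merger): legetin → legeten
  rule 4: no change — legeten
  rule 5 (palatalisation): legeten → legesen
  ⇒ Sedilic legesen
Sedilic 'legesen' matches the regular reflex exactly, so the pair is cognate.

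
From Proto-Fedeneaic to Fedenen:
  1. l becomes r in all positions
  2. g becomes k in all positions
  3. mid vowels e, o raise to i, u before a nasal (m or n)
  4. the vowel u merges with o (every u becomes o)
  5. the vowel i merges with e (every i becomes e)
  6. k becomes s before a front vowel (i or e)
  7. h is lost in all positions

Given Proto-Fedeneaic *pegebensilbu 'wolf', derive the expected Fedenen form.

Fedenen: *pegebensilbu
  pegebensilbu → pegebensirbu   [unconditioned shift]
  pegebensirbu → pekebensirbu   [unconditioned shift]
  pekebensirbu → pekebinsirbu   [pre-nasal raising]
  pekebinsirbu → pekebinsirbo   [vowel merger]
  pekebinsirbo → pekebenserbo   [vowel merger]
  pekebenserbo → pesebenserbo   [palatalisation]
  pesebenserbo (rule 7 does not apply)
  giving Fedenen pesebenserbo.

pesebenserbo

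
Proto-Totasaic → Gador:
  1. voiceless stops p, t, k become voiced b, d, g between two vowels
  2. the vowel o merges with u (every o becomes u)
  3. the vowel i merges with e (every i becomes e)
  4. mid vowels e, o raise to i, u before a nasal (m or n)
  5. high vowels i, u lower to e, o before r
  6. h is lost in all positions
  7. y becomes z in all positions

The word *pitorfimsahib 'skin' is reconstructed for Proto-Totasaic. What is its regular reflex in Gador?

pedorfimsaeb

Gador: *pitorfimsahib > pidorfimsahib > pidurfimsahib > pedurfemsaheb > pedurfimsaheb > pedorfimsaheb > pedorfimsaeb  (by intervocalic voicing, vowel merger, vowel merger, pre-nasal raising, pre-rhotic lowering, h-loss)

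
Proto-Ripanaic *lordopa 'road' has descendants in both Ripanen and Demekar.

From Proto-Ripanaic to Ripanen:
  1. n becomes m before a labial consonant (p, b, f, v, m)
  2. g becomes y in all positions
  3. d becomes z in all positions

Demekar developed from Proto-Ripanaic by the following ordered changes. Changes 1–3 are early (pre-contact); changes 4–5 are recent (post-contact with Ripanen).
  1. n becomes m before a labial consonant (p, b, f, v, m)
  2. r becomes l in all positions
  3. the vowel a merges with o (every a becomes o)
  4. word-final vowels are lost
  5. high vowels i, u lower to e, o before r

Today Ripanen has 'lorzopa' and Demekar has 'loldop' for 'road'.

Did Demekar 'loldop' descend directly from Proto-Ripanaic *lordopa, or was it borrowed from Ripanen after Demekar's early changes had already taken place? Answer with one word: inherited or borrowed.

inherited

If inherited, *lordopa would pass through all of Demekar's changes:
Demekar: *lordopa > loldopa > loldopo > loldop  (by unconditioned shift, vowel merger, apocope)
If borrowed from Ripanen 'lorzopa' after the early changes, it would undergo only the recent ones:
  rule 4 (apocope): lorzopa → lorzop
  rule 5 (pre-rhotic lowering): no change (lorzop)
  ⇒ as a loan: lorzop
Demekar 'loldop' matches the inherited outcome exactly, so it is an inherited cognate, not a loan.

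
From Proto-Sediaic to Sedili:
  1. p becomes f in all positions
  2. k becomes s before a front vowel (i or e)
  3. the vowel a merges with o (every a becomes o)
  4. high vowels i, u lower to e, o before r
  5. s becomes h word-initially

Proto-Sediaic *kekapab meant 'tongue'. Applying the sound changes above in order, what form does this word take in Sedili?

hekofob

Sedili: start from *kekapab.
  rule 1 (unconditioned shift): kekapab → kekafab
  rule 2 (palatalisation): kekafab → sekafab
  rule 3 (vowel merger): sekafab → sekofob
  rule 4: no change — sekofob
  rule 5 (debuccalisation): sekofob → hekofob
  ⇒ Sedili hekofob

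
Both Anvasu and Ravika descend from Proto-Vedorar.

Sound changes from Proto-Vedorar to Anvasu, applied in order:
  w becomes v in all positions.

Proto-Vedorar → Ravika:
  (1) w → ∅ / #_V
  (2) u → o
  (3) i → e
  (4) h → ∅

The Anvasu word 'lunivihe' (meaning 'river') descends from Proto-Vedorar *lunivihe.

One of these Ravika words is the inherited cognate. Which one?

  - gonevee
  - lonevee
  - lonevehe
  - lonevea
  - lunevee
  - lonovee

lonevee

Ravika: *lunivihe > lonivihe > lonevehe > lonevee  (by vowel merger, vowel merger, h-loss)
Among the options, 'lonevee' alone shows every Ravika change applied in order.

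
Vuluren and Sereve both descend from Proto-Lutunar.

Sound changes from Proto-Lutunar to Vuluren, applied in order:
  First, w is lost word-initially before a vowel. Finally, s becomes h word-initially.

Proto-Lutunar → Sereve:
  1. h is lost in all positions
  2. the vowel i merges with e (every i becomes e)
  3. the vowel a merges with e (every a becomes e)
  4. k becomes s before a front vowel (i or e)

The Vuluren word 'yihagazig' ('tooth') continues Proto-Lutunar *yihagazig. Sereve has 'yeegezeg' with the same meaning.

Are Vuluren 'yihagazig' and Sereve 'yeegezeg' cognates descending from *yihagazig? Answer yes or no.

yes

Derive the expected Sereve reflex of *yihagazig:
Sereve: *yihagazig > yiagazig > yeagazeg > yeegezeg  (by h-loss, vowel merger, vowel merger)
Sereve 'yeegezeg' matches the regular reflex exactly, so the pair is cognate.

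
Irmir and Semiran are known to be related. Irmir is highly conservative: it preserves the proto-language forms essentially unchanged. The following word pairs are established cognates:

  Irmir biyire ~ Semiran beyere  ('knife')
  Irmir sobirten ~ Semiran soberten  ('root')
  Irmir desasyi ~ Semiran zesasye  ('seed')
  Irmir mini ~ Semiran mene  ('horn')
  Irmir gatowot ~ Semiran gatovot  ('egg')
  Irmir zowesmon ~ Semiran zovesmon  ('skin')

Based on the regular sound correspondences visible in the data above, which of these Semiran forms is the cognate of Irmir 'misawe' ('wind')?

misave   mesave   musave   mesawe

mesave

biyire ~ beyere — Irmir i corresponds to Semiran e after a consonant, before a consonant other than r, m, n, p, b, f, v.
zowesmon ~ zovesmon — Irmir w corresponds to Semiran v between vowels (before a front vowel).
Applying these to Irmir 'misawe':
  misawe → mesawe   (i→e after a consonant, before a consonant other than r, m, n, p, b, f, v)
  mesawe → mesave   (w→v between vowels (before a front vowel))
So the Semiran cognate is 'mesave'.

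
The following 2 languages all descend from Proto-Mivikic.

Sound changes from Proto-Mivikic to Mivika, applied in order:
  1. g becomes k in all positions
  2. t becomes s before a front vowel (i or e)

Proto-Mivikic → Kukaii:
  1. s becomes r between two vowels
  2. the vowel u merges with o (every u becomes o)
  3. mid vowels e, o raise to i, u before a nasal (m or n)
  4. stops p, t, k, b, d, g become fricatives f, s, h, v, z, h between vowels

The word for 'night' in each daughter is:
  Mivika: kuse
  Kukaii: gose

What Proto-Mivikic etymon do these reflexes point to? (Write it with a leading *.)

*gute

Position 1: Mivika has k, Kukaii has g. Kukaii preserves g here (none of its changes turn any other segment into g), so the proto-segment is *g.
Position 3: Mivika has s, Kukaii has s. Taking the neighbouring segments as reconstructed: Mivika s could go back to *t or *s; Kukaii s can only go back to *t — the one source consistent with every daughter is *t.
Verify the candidate proto-form against each daughter:
Mivika: *gute
  gute → kute   [unconditioned shift]
  kute → kuse   [palatalisation]
  giving Mivika kuse.
Kukaii: *gute
  gute (rule 1 does not apply)
  gute → gote   [vowel merger]
  gote (rule 3 does not apply)
  gote → gose   [intervocalic lenition]
  giving Kukaii gose.
*gute is the unique common source.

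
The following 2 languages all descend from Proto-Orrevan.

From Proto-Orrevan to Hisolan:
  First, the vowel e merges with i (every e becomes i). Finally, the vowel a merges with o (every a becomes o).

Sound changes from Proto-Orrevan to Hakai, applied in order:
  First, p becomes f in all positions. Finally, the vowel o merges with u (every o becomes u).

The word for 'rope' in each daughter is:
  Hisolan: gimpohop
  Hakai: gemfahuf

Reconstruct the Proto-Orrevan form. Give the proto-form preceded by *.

*gempahop

Position 5: Hisolan has o, Hakai has a. Hakai preserves a here (none of its changes turn any other segment into a), so the proto-segment is *a.
Position 4: Hisolan has p, Hakai has f. Hisolan preserves p here (none of its changes turn any other segment into p), so the proto-segment is *p.
Position 7: Hisolan has o, Hakai has u. Taking the neighbouring segments as reconstructed: Hisolan o could go back to *a or *o; Hakai u could go back to *o or *u — the one source consistent with every daughter is *o.
Verify the candidate proto-form against each daughter:
Hisolan: start from *gempahop.
  rule 1 (vowel merger): gempahop → gimpahop
  rule 2 (vowel merger): gimpahop → gimpohop
  ⇒ Hisolan gimpohop
Hakai: start from *gempahop.
  rule 1 (unconditioned shift): gempahop → gemfahof
  rule 2 (vowel merger): gemfahof → gemfahuf
  ⇒ Hakai gemfahuf
No other proto-form is consistent with every reflex, so the reconstruction is *gempahop.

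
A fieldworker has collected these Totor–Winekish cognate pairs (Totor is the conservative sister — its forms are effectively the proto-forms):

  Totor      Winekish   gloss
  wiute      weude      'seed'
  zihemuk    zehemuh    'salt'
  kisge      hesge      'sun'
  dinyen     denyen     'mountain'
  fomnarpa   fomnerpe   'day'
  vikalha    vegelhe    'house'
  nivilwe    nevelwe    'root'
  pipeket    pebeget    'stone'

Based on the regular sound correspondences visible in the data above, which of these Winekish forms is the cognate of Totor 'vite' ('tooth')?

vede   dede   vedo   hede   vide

zihemuk ~ zehemuh, kisge ~ hesge — Totor i corresponds to Winekish e after a consonant, before a consonant other than r, m, n, p, b, f, v.
wiute ~ weude — Totor t corresponds to Winekish d between vowels (before a front vowel).
Applying these to Totor 'vite':
  vite → vete   (i→e after a consonant, before a consonant other than r, m, n, p, b, f, v)
  vete → vede   (t→d between vowels (before a front vowel))
So the Winekish cognate is 'vede'.

vede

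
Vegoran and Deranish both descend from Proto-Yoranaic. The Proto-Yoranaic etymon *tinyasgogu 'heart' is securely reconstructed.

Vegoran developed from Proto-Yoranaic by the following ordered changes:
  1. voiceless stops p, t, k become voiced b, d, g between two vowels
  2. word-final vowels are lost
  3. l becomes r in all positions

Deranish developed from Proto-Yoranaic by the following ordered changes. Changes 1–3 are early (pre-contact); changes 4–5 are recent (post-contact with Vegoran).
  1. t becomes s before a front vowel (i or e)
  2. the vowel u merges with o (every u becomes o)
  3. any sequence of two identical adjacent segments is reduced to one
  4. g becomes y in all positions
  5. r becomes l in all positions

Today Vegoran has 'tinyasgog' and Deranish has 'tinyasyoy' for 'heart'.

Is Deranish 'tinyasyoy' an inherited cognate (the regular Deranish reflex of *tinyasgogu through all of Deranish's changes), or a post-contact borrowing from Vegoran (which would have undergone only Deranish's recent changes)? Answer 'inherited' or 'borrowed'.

If inherited, *tinyasgogu would pass through all of Deranish's changes:
Deranish: *tinyasgogu > sinyasgogu > sinyasgogo > sinyasyoyo  (by palatalisation, vowel merger, unconditioned shift)
If borrowed from Vegoran 'tinyasgog' after the early changes, it would undergo only the recent ones:
  rule 4 (unconditioned shift): tinyasgog → tinyasyoy
  rule 5 (unconditioned shift): no change (tinyasyoy)
  ⇒ as a loan: tinyasyoy
Deranish 'tinyasyoy' matches the loan outcome 'tinyasyoy', not the inherited 'sinyasyoyo' — it skipped the early Deranish changes, so it was borrowed from Vegoran.

borrowed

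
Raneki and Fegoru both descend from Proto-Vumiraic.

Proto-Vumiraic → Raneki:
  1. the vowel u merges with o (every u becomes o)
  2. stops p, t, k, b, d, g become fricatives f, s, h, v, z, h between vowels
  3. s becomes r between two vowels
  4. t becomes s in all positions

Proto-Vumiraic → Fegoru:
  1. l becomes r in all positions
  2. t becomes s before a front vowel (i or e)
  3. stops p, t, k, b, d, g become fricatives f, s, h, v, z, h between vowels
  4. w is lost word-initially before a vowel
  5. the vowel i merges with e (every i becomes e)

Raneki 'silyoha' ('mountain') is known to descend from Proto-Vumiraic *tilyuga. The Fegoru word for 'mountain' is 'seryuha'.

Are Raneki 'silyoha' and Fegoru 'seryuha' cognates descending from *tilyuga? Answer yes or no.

Derive the expected Fegoru reflex of *tilyuga:
Fegoru: *tilyuga
  tilyuga → tiryuga   [unconditioned shift]
  tiryuga → siryuga   [palatalisation]
  siryuga → siryuha   [intervocalic lenition]
  siryuha (rule 4 does not apply)
  siryuha → seryuha   [vowel merger]
  giving Fegoru seryuha.
Fegoru 'seryuha' matches the regular reflex exactly, so the pair is cognate.

yes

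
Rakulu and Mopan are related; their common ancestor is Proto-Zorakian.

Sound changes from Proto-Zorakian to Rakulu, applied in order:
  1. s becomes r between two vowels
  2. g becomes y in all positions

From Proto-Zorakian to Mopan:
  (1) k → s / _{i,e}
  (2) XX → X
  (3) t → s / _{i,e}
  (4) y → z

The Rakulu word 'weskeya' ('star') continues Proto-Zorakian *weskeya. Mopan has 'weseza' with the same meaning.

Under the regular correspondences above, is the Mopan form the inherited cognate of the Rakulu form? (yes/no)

Derive the expected Mopan reflex of *weskeya:
Mopan: *weskeya > wesseya > weseya > weseza  (by palatalisation, degemination, unconditioned shift)
Mopan 'weseza' matches the regular reflex exactly, so the pair is cognate.

yes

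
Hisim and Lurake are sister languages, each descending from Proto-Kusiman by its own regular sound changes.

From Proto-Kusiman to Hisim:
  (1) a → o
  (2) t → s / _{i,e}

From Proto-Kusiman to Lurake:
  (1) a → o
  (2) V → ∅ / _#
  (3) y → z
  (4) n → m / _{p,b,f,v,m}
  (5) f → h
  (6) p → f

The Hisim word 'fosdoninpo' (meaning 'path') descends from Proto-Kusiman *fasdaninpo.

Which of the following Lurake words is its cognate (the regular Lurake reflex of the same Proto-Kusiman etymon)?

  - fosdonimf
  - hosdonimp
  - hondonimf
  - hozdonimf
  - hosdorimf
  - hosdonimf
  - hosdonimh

Lurake: start from *fasdaninpo.
  rule 1 (vowel merger): fasdaninpo → fosdoninpo
  rule 2 (apocope): fosdoninpo → fosdoninp
  rule 3: no change — fosdoninp
  rule 4 (nasal place assimilation): fosdoninp → fosdonimp
  rule 5 (unconditioned shift): fosdonimp → hosdonimp
  rule 6 (unconditioned shift): hosdonimp → hosdonimf
  ⇒ Lurake hosdonimf
Among the options, 'hosdonimf' alone shows every Lurake change applied in order.

hosdonimf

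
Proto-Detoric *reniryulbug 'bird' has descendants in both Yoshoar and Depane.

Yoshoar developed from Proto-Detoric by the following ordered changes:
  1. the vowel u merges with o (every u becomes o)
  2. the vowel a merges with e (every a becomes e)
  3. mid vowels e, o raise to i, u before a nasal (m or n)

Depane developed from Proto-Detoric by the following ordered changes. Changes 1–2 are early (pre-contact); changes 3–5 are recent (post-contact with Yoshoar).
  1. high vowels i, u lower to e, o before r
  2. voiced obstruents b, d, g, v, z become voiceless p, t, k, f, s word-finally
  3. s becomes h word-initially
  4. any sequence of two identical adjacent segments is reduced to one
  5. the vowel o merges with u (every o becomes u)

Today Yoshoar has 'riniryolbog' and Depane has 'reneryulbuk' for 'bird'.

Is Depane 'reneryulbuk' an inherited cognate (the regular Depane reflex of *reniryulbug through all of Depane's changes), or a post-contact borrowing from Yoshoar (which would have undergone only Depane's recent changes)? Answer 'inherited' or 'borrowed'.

If inherited, *reniryulbug would pass through all of Depane's changes:
Depane: start from *reniryulbug.
  rule 1 (pre-rhotic lowering): reniryulbug → reneryulbug
  rule 2 (final devoicing): reneryulbug → reneryulbuk
  rule 3: no change — reneryulbuk
  rule 4: no change — reneryulbuk
  rule 5: no change — reneryulbuk
  ⇒ Depane reneryulbuk
If borrowed from Yoshoar 'riniryolbog' after the early changes, it would undergo only the recent ones:
  rule 3 (debuccalisation): no change (riniryolbog)
  rule 4 (degemination): no change (riniryolbog)
  rule 5 (vowel merger): riniryolbog → riniryulbug
  ⇒ as a loan: riniryulbug
Depane 'reneryulbuk' matches the inherited outcome exactly, so it is an inherited cognate, not a loan.

inherited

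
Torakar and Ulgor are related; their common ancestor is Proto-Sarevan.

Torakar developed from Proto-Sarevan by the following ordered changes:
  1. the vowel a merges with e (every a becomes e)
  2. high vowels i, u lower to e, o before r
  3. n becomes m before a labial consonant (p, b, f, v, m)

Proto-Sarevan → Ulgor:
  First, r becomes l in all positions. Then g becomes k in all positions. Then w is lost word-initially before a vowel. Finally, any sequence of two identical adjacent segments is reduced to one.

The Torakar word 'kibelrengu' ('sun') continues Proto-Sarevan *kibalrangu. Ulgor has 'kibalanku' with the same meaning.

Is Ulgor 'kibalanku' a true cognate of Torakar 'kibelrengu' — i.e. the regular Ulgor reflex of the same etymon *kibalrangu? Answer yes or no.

yes

Derive the expected Ulgor reflex of *kibalrangu:
Ulgor: start from *kibalrangu.
  rule 1 (unconditioned shift): kibalrangu → kiballangu
  rule 2 (unconditioned shift): kiballangu → kiballanku
  rule 3: no change — kiballanku
  rule 4 (degemination): kiballanku → kibalanku
  ⇒ Ulgor kibalanku
Ulgor 'kibalanku' matches the regular reflex exactly, so the pair is cognate.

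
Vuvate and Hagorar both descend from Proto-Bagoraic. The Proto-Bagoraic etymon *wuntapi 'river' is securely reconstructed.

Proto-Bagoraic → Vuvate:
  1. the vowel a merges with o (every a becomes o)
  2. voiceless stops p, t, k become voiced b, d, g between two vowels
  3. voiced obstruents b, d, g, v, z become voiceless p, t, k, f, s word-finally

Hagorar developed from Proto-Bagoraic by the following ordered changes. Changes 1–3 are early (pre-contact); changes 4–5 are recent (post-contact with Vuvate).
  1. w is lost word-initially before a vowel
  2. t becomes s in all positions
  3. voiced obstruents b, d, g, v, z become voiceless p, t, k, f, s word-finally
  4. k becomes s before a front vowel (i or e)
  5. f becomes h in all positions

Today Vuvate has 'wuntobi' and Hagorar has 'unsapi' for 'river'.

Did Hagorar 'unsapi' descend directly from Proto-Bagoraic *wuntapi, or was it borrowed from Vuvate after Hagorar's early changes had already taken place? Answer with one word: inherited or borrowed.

inherited

If inherited, *wuntapi would pass through all of Hagorar's changes:
Hagorar: *wuntapi
  wuntapi → untapi   [glide loss]
  untapi → unsapi   [unconditioned shift]
  unsapi (rule 3 does not apply)
  unsapi (rule 4 does not apply)
  unsapi (rule 5 does not apply)
  giving Hagorar unsapi.
If borrowed from Vuvate 'wuntobi' after the early changes, it would undergo only the recent ones:
  rule 4 (palatalisation): no change (wuntobi)
  rule 5 (unconditioned shift): no change (wuntobi)
  ⇒ as a loan: wuntobi
Hagorar 'unsapi' matches the inherited outcome exactly, so it is an inherited cognate, not a loan.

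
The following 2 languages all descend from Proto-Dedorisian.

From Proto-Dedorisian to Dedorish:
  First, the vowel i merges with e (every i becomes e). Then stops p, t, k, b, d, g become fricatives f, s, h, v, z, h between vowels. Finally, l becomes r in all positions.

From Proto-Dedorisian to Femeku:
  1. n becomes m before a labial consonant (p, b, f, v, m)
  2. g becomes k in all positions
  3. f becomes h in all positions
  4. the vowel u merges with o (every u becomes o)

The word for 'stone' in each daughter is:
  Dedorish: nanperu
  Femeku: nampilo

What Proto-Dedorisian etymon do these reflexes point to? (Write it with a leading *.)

*nanpilu

Position 3: Dedorish has n, Femeku has m. Dedorish preserves n here (none of its changes turn any other segment into n), so the proto-segment is *n.
Position 5: Dedorish has e, Femeku has i. Femeku preserves i here (none of its changes turn any other segment into i), so the proto-segment is *i.
This points to *nanpilu. Verify forward in each daughter:
Dedorish: *nanpilu > nanpelu > nanperu  (by vowel merger, unconditioned shift)
Femeku: start from *nanpilu.
  rule 1 (nasal place assimilation): nanpilu → nampilu
  rule 2: no change — nampilu
  rule 3: no change — nampilu
  rule 4 (vowel merger): nampilu → nampilo
  ⇒ Femeku nampilo
Only *nanpilu yields all of Dedorish nanperu, Femeku nampilo.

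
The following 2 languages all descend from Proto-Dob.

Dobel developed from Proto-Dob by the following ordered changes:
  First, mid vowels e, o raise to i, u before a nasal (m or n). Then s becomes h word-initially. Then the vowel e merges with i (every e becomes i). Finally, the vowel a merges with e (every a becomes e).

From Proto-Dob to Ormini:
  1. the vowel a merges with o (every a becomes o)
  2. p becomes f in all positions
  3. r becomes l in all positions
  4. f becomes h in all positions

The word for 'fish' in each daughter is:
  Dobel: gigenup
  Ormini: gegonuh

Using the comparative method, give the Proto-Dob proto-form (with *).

*geganup

Position 4: Dobel has e, Ormini has o. In Dobel, e can only continue *a, so the proto-segment is *a.
Position 2: Dobel has i, Ormini has e. Ormini preserves e here (none of its changes turn any other segment into e), so the proto-segment is *e.
This points to *geganup. Verify forward in each daughter:
Dobel: start from *geganup.
  rule 1: no change — geganup
  rule 2: no change — geganup
  rule 3 (vowel merger): geganup → giganup
  rule 4 (vowel merger): giganup → gigenup
  ⇒ Dobel gigenup
Ormini: *geganup
  geganup → gegonup   [vowel merger]
  gegonup → gegonuf   [unconditioned shift]
  gegonuf (rule 3 does not apply)
  gegonuf → gegonuh   [unconditioned shift]
  giving Ormini gegonuh.
No other proto-form is consistent with every reflex, so the reconstruction is *geganup.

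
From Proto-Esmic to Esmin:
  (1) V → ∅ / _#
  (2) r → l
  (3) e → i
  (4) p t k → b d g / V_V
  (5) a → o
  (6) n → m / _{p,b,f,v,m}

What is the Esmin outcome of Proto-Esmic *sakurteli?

Esmin: *sakurteli
  sakurteli → sakurtel   [apocope]
  sakurtel → sakultel   [unconditioned shift]
  sakultel → sakultil   [vowel merger]
  sakultil → sagultil   [intervocalic voicing]
  sagultil → sogultil   [vowel merger]
  sogultil (rule 6 does not apply)
  giving Esmin sogultil.

sogultil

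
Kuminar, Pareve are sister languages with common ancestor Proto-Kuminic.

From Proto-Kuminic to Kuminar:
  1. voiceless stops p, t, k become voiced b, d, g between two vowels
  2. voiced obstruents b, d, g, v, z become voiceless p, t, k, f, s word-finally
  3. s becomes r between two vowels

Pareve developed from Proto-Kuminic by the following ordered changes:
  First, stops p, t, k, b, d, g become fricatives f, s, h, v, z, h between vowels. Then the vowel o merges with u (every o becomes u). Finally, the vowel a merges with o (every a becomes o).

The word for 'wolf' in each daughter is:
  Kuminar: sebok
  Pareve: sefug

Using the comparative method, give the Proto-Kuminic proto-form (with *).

*sepog

Position 5: Kuminar has k, Pareve has g. Pareve preserves g here (none of its changes turn any other segment into g), so the proto-segment is *g.
Position 4: Kuminar has o, Pareve has u. Kuminar preserves o here (none of its changes turn any other segment into o), so the proto-segment is *o.
Continuing position by position gives *sepog; check it forward:
Kuminar: start from *sepog.
  rule 1 (intervocalic voicing): sepog → sebog
  rule 2 (final devoicing): sebog → sebok
  rule 3: no change — sebok
  ⇒ Kuminar sebok
Pareve: *sepog > sefog > sefug  (by intervocalic lenition, vowel merger)
Only *sepog yields all of Kuminar sebok, Pareve sefug.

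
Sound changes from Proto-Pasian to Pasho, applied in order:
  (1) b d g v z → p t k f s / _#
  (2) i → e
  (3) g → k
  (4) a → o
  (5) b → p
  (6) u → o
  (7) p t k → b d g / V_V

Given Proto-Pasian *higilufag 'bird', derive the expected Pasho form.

Pasho: *higilufag
  higilufag → higilufak   [final devoicing]
  higilufak → hegelufak   [vowel merger]
  hegelufak → hekelufak   [unconditioned shift]
  hekelufak → hekelufok   [vowel merger]
  hekelufok (rule 5 does not apply)
  hekelufok → hekelofok   [vowel merger]
  hekelofok → hegelofok   [intervocalic voicing]
  giving Pasho hegelofok.

hegelofok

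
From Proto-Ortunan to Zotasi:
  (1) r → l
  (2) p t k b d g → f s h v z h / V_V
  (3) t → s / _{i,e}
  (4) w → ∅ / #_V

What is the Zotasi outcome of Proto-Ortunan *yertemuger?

yelsemuhel

Zotasi: *yertemuger > yeltemugel > yeltemuhel > yelsemuhel  (by unconditioned shift, intervocalic lenition, palatalisation)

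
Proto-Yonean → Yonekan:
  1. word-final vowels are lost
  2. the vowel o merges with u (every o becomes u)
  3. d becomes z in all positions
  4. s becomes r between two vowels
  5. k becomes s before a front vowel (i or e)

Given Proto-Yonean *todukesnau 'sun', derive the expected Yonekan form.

tuzusesna

Yonekan: *todukesnau
  todukesnau → todukesna   [apocope]
  todukesna → tudukesna   [vowel merger]
  tudukesna → tuzukesna   [unconditioned shift]
  tuzukesna (rule 4 does not apply)
  tuzukesna → tuzusesna   [palatalisation]
  giving Yonekan tuzusesna.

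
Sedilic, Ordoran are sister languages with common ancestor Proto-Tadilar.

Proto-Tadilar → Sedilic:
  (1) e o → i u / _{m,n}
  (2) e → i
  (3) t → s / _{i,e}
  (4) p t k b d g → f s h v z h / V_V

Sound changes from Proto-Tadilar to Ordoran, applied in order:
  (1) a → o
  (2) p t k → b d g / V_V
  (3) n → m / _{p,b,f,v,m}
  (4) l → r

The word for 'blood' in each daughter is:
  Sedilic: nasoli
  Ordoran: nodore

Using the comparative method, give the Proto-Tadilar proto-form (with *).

Position 2: Sedilic has a, Ordoran has o. Sedilic preserves a here (none of its changes turn any other segment into a), so the proto-segment is *a.
Position 5: Sedilic has l, Ordoran has r. Sedilic preserves l here (none of its changes turn any other segment into l), so the proto-segment is *l.
Position 6: Sedilic has i, Ordoran has e. Ordoran preserves e here (none of its changes turn any other segment into e), so the proto-segment is *e.
Continuing position by position gives *natole; check it forward:
Sedilic: *natole
  natole (rule 1 does not apply)
  natole → natoli   [vowel merger]
  natoli (rule 3 does not apply)
  natoli → nasoli   [intervocalic lenition]
  giving Sedilic nasoli.
Ordoran: *natole > notole > nodole > nodore  (by vowel merger, intervocalic voicing, unconditioned shift)
*natole is the unique common source.

*natole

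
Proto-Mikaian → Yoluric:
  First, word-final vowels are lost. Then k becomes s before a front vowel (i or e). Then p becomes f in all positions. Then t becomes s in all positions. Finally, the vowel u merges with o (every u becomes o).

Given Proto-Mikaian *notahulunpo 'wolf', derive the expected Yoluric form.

nosaholonf

Yoluric: *notahulunpo > notahulunp > notahulunf > nosahulunf > nosaholonf  (by apocope, unconditioned shift, unconditioned shift, vowel merger)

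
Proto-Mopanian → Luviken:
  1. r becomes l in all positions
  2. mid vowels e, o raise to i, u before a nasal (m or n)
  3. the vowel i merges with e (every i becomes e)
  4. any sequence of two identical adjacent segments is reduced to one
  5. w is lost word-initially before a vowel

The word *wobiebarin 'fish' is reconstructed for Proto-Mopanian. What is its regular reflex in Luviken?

Luviken: *wobiebarin
  wobiebarin → wobiebalin   [unconditioned shift]
  wobiebalin (rule 2 does not apply)
  wobiebalin → wobeebalen   [vowel merger]
  wobeebalen → wobebalen   [degemination]
  wobebalen → obebalen   [glide loss]
  giving Luviken obebalen.

obebalen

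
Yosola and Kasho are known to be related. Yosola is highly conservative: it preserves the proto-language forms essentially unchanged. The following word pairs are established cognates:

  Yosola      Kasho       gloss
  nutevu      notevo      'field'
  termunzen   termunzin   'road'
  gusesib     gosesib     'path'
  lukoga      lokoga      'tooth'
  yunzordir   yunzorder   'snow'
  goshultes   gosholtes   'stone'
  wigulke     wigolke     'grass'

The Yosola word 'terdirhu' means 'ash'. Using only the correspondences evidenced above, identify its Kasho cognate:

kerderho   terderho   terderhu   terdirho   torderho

yunzordir ~ yunzorder — Yosola i corresponds to Kasho e after a consonant, before r.
nutevu ~ notevo — Yosola u corresponds to Kasho o word-finally.
Applying these to Yosola 'terdirhu':
  terdirhu → terderhu   (i→e after a consonant, before r)
  terderhu → terderho   (u→o word-finally)
So the Kasho cognate is 'terderho'.

terderho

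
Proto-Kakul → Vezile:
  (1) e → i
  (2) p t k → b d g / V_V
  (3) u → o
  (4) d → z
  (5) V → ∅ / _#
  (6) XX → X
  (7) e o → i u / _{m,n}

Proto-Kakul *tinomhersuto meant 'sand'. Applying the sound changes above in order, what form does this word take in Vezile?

tinumhirsoz

Vezile: start from *tinomhersuto.
  rule 1 (vowel merger): tinomhersuto → tinomhirsuto
  rule 2 (intervocalic voicing): tinomhirsuto → tinomhirsudo
  rule 3 (vowel merger): tinomhirsudo → tinomhirsodo
  rule 4 (unconditioned shift): tinomhirsodo → tinomhirsozo
  rule 5 (apocope): tinomhirsozo → tinomhirsoz
  rule 6: no change — tinomhirsoz
  rule 7 (pre-nasal raising): tinomhirsoz → tinumhirsoz
  ⇒ Vezile tinumhirsoz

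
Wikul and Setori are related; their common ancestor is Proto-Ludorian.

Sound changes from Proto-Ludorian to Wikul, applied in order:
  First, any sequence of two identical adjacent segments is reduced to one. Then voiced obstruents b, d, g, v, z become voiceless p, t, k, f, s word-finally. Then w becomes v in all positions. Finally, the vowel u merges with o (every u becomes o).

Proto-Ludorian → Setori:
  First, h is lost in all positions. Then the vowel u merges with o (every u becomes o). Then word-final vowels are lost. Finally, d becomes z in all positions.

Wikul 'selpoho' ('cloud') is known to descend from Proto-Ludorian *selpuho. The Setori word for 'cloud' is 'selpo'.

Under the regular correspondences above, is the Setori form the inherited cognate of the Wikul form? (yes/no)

yes

Derive the expected Setori reflex of *selpuho:
Setori: start from *selpuho.
  rule 1 (h-loss): selpuho → selpuo
  rule 2 (vowel merger): selpuo → selpoo
  rule 3 (apocope): selpoo → selpo
  rule 4: no change — selpo
  ⇒ Setori selpo
Setori 'selpo' matches the regular reflex exactly, so the pair is cognate.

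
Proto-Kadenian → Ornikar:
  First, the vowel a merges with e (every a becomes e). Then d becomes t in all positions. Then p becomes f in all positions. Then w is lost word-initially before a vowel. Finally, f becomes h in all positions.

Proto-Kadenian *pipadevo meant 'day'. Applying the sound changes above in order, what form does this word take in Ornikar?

Ornikar: *pipadevo
  pipadevo → pipedevo   [vowel merger]
  pipedevo → pipetevo   [unconditioned shift]
  pipetevo → fifetevo   [unconditioned shift]
  fifetevo (rule 4 does not apply)
  fifetevo → hihetevo   [unconditioned shift]
  giving Ornikar hihetevo.

hihetevo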